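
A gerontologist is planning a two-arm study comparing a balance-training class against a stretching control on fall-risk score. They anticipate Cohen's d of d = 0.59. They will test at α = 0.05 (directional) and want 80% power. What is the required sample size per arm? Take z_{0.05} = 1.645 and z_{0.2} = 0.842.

n = 36 per group

For two independent groups with equal n: n = 2·((z_{α} + z_β) / d)².
z_{α} + z_β = 1.645 + 0.842 = 2.487.
n = 2 × (2.487 / 0.59)² = 2 × 4.215² = 2 × 17.77 = 35.5.
Round up to the next whole participant.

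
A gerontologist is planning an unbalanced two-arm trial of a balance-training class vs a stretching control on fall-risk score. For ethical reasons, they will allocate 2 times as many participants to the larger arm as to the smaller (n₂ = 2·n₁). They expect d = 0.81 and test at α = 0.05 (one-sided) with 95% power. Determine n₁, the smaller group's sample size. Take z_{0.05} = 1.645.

With allocation ratio k = n₂/n₁ = 2, Var(x̄₁−x̄₂) = σ²(1/n₁ + 1/(k·n₁)) = σ²·(k+1)/(k·n₁).
So n₁ = (1 + 1/k)·((z_{α} + z_β)/d)² = 1.500 × (3.290/0.81)².
n₁ = 1.500 × 16.50 = 24.7.
Round up: n₁ = 25, giving n₂ = 2 × 25 = 50.

n₁ = 25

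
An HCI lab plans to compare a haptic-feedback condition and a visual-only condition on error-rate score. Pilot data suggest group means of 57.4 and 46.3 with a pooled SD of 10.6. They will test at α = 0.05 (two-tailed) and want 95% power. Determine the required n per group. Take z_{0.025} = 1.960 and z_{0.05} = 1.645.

n = 24 per group

Cohen's d = |M₁ − M₂| / SD_pooled = |57.4 − 46.3| / 10.6 = 11.1 / 10.6 = 1.047.
For two independent groups with equal n: n = 2·((z_{α/2} + z_β) / d)².
z_{α/2} + z_β = 1.960 + 1.645 = 3.605.
n = 2 × (3.605 / 1.047)² = 2 × 3.443² = 2 × 11.86 = 23.7.
Round up to the next whole participant.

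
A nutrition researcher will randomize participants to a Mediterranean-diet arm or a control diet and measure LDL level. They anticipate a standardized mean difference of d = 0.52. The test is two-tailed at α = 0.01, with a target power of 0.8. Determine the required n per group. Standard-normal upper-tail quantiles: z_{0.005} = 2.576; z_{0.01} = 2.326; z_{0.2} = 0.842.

n = 87 per group

For two independent groups with equal n: n = 2·((z_{α/2} + z_β) / d)².
z_{α/2} + z_β = 2.576 + 0.842 = 3.418.
n = 2 × (3.418 / 0.52)² = 2 × 6.573² = 2 × 43.21 = 86.4.
Round up to the next whole participant.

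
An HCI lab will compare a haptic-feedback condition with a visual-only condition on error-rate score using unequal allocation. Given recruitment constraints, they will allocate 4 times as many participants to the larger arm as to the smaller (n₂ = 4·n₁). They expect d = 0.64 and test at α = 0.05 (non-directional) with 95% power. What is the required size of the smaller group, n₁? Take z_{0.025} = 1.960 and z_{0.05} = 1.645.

With allocation ratio k = n₂/n₁ = 4, Var(x̄₁−x̄₂) = σ²(1/n₁ + 1/(k·n₁)) = σ²·(k+1)/(k·n₁).
So n₁ = (1 + 1/k)·((z_{α/2} + z_β)/d)² = 1.250 × (3.605/0.64)².
n₁ = 1.250 × 31.73 = 39.7.
Round up: n₁ = 40, giving n₂ = 4 × 40 = 160.

n₁ = 40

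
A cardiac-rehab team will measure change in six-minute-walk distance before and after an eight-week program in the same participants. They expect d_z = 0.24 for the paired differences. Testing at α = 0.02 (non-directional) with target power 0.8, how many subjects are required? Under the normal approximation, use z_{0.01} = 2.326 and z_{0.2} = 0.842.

n = 175 pairs

For a paired (one-sample on differences) test: n = ((z_{α/2} + z_β) / d)².
z_{α/2} + z_β = 2.326 + 0.842 = 3.168.
n = (3.168 / 0.24)² = 13.200² = 174.24.
Round up.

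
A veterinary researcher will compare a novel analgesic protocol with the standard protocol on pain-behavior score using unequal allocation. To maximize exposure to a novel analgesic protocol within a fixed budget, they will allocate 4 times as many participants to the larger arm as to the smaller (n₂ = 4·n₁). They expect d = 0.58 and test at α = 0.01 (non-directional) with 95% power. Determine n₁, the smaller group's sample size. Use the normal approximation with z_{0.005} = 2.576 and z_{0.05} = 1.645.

n₁ = 67

With allocation ratio k = n₂/n₁ = 4, Var(x̄₁−x̄₂) = σ²(1/n₁ + 1/(k·n₁)) = σ²·(k+1)/(k·n₁).
So n₁ = (1 + 1/k)·((z_{α/2} + z_β)/d)² = 1.250 × (4.221/0.58)².
n₁ = 1.250 × 52.96 = 66.2.
Round up: n₁ = 67, giving n₂ = 4 × 67 = 268.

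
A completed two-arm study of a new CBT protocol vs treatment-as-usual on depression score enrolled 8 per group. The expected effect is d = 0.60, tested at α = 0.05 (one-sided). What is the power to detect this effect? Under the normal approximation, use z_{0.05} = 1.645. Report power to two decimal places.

power ≈ 0.33

For two equal groups, power = Φ(d·√(n/2) − z_{α}).
d·√(n/2) = 0.60 × √(8/2) = 0.60 × 2.000 = 1.200.
z_β = 1.200 − 1.645 = -0.445.
Power = Φ(-0.445) = 0.328.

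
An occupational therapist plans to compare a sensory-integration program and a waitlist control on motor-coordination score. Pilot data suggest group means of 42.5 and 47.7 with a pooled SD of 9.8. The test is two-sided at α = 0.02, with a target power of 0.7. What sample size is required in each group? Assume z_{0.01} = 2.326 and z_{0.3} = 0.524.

n = 58 per group

Cohen's d = |M₁ − M₂| / SD_pooled = |42.5 − 47.7| / 9.8 = 5.2 / 9.8 = 0.531.
For two independent groups with equal n: n = 2·((z_{α/2} + z_β) / d)².
z_{α/2} + z_β = 2.326 + 0.524 = 2.850.
n = 2 × (2.850 / 0.531)² = 2 × 5.367² = 2 × 28.81 = 57.6.
Round up to the next whole participant.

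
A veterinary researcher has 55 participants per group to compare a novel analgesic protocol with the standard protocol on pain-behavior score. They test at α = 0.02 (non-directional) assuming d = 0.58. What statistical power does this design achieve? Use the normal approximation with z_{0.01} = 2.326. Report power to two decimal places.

For two equal groups, power = Φ(d·√(n/2) − z_{α/2}).
d·√(n/2) = 0.58 × √(55/2) = 0.58 × 5.244 = 3.042.
z_β = 3.042 − 2.326 = 0.716.
Power = Φ(0.716) = 0.763.

power ≈ 0.76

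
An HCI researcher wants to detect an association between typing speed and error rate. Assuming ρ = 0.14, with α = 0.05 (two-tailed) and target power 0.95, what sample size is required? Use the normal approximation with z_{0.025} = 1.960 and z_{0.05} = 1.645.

Fisher's z: C = ½·ln((1+r)/(1−r)) = ½·ln(1.3256) = 0.1409.
n = ((z_{α/2} + z_β)/C)² + 3.
(1.960 + 1.645) / 0.1409 = 3.605 / 0.1409 = 25.586.
n = 25.586² + 3 = 654.62 + 3 = 657.6.
Round up.

n = 658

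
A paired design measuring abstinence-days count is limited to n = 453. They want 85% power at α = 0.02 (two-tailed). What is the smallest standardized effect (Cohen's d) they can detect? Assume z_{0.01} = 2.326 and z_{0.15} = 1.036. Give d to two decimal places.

For a single sample (or paired design) of n = 453: d_min = (z_{α/2} + z_β)/√n.
z-sum = 2.326 + 1.036 = 3.362.
d_min = 3.362 / √453 = 3.362 / 21.284 = 0.158.

d_min ≈ 0.16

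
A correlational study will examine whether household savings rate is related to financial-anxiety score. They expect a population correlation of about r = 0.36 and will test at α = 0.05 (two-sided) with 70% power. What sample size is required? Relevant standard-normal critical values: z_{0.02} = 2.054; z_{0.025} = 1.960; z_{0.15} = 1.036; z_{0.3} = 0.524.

n = 47

Fisher's z: C = ½·ln((1+r)/(1−r)) = ½·ln(2.1250) = 0.3769.
n = ((z_{α/2} + z_β)/C)² + 3.
(1.960 + 0.524) / 0.3769 = 2.484 / 0.3769 = 6.591.
n = 6.591² + 3 = 43.44 + 3 = 46.4.
Round up.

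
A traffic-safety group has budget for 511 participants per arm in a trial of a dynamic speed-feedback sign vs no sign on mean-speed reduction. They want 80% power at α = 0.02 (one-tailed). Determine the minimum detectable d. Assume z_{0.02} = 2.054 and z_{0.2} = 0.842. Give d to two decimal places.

For two independent groups of n = 511 each: d_min = (z_{α} + z_β)·√(2/n).
z-sum = 2.054 + 0.842 = 2.896.
d_min = 2.896 × √(2/511) = 2.896 × 0.0626 = 0.181.

d_min ≈ 0.18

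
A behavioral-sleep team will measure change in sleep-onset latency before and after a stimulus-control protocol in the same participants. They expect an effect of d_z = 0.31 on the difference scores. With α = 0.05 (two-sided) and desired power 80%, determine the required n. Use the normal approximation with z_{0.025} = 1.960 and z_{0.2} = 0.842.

For a paired (one-sample on differences) test: n = ((z_{α/2} + z_β) / d)².
z_{α/2} + z_β = 1.960 + 0.842 = 2.802.
n = (2.802 / 0.31)² = 9.039² = 81.70.
Round up.

n = 82 pairs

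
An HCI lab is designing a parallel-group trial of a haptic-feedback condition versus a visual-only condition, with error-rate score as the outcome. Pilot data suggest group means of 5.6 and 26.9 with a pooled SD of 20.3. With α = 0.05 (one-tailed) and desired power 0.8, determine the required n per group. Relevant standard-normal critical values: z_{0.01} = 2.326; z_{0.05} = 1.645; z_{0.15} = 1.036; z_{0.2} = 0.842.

Cohen's d = |M₁ − M₂| / SD_pooled = |5.6 − 26.9| / 20.3 = 21.3 / 20.3 = 1.049.
For two independent groups with equal n: n = 2·((z_{α} + z_β) / d)².
z_{α} + z_β = 1.645 + 0.842 = 2.487.
n = 2 × (2.487 / 1.049)² = 2 × 2.371² = 2 × 5.62 = 11.2.
Round up to the next whole participant.

n = 12 per group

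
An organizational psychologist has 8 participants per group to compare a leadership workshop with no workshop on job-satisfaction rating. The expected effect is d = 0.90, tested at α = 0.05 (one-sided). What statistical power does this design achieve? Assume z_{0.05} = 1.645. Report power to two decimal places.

power ≈ 0.56

For two equal groups, power = Φ(d·√(n/2) − z_{α}).
d·√(n/2) = 0.90 × √(8/2) = 0.90 × 2.000 = 1.800.
z_β = 1.800 − 1.645 = 0.155.
Power = Φ(0.155) = 0.562.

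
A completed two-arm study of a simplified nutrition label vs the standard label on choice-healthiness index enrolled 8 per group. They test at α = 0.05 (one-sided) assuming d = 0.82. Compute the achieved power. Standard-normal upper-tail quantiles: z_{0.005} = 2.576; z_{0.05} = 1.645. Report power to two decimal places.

For two equal groups, power = Φ(d·√(n/2) − z_{α}).
d·√(n/2) = 0.82 × √(8/2) = 0.82 × 2.000 = 1.640.
z_β = 1.640 − 1.645 = -0.005.
Power = Φ(-0.005) = 0.498.

power ≈ 0.50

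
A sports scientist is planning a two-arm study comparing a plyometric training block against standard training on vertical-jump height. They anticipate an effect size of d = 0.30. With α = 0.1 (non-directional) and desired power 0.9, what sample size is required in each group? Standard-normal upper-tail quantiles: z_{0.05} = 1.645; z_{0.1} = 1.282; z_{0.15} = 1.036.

n = 191 per group

For two independent groups with equal n: n = 2·((z_{α/2} + z_β) / d)².
z_{α/2} + z_β = 1.645 + 1.282 = 2.927.
n = 2 × (2.927 / 0.30)² = 2 × 9.757² = 2 × 95.19 = 190.4.
Round up to the next whole participant.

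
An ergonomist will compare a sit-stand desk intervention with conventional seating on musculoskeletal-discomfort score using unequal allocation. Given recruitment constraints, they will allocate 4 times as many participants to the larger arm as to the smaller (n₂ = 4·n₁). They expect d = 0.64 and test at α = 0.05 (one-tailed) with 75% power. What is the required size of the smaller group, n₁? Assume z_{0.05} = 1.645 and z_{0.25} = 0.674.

With allocation ratio k = n₂/n₁ = 4, Var(x̄₁−x̄₂) = σ²(1/n₁ + 1/(k·n₁)) = σ²·(k+1)/(k·n₁).
So n₁ = (1 + 1/k)·((z_{α} + z_β)/d)² = 1.250 × (2.319/0.64)².
n₁ = 1.250 × 13.13 = 16.4.
Round up: n₁ = 17, giving n₂ = 4 × 17 = 68.

n₁ = 17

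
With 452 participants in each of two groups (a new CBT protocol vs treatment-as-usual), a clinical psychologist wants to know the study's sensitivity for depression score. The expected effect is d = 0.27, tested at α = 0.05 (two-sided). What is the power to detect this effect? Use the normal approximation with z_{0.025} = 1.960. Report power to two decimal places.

For two equal groups, power = Φ(d·√(n/2) − z_{α/2}).
d·√(n/2) = 0.27 × √(452/2) = 0.27 × 15.033 = 4.059.
z_β = 4.059 − 1.960 = 2.099.
Power = Φ(2.099) = 0.982.

power ≈ 0.98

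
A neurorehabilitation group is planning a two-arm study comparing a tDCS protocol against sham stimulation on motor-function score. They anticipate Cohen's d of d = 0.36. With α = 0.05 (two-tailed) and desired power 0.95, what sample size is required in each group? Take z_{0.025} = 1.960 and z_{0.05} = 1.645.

For two independent groups with equal n: n = 2·((z_{α/2} + z_β) / d)².
z_{α/2} + z_β = 1.960 + 1.645 = 3.605.
n = 2 × (3.605 / 0.36)² = 2 × 10.014² = 2 × 100.28 = 200.6.
Round up to the next whole participant.

n = 201 per group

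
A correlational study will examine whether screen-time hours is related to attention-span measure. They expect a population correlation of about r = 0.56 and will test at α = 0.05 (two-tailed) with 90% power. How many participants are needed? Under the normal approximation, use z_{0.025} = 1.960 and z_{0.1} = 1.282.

Fisher's z: C = ½·ln((1+r)/(1−r)) = ½·ln(3.5455) = 0.6328.
n = ((z_{α/2} + z_β)/C)² + 3.
(1.960 + 1.282) / 0.6328 = 3.242 / 0.6328 = 5.123.
n = 5.123² + 3 = 26.25 + 3 = 29.2.
Round up.

n = 30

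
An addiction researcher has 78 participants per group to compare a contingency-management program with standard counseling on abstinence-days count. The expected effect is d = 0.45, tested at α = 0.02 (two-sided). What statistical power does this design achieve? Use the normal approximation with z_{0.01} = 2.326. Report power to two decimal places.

power ≈ 0.69

For two equal groups, power = Φ(d·√(n/2) − z_{α/2}).
d·√(n/2) = 0.45 × √(78/2) = 0.45 × 6.245 = 2.810.
z_β = 2.810 − 2.326 = 0.484.
Power = Φ(0.484) = 0.686.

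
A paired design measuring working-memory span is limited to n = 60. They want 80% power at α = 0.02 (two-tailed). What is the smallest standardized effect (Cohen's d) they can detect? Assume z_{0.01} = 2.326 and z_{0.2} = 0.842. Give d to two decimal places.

d_min ≈ 0.41

For a single sample (or paired design) of n = 60: d_min = (z_{α/2} + z_β)/√n.
z-sum = 2.326 + 0.842 = 3.168.
d_min = 3.168 / √60 = 3.168 / 7.746 = 0.409.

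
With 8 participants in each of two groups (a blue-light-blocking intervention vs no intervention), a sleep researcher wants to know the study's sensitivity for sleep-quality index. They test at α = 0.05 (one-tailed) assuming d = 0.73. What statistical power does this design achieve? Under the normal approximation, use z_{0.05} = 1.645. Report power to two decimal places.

For two equal groups, power = Φ(d·√(n/2) − z_{α}).
d·√(n/2) = 0.73 × √(8/2) = 0.73 × 2.000 = 1.460.
z_β = 1.460 − 1.645 = -0.185.
Power = Φ(-0.185) = 0.427.

power ≈ 0.43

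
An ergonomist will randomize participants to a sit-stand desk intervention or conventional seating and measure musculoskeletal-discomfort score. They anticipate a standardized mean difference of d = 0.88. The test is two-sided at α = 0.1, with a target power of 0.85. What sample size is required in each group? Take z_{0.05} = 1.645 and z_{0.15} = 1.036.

For two independent groups with equal n: n = 2·((z_{α/2} + z_β) / d)².
z_{α/2} + z_β = 1.645 + 1.036 = 2.681.
n = 2 × (2.681 / 0.88)² = 2 × 3.047² = 2 × 9.28 = 18.6.
Round up to the next whole participant.

n = 19 per group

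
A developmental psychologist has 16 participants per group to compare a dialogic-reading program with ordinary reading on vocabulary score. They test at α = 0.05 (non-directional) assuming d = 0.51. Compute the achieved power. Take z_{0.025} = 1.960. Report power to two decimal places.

For two equal groups, power = Φ(d·√(n/2) − z_{α/2}).
d·√(n/2) = 0.51 × √(16/2) = 0.51 × 2.828 = 1.442.
z_β = 1.442 − 1.960 = -0.518.
Power = Φ(-0.518) = 0.302.

power ≈ 0.30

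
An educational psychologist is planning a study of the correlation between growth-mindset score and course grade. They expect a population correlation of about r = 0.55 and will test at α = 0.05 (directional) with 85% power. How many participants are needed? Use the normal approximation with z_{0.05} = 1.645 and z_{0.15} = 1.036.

n = 22

Fisher's z: C = ½·ln((1+r)/(1−r)) = ½·ln(3.4444) = 0.6184.
n = ((z_{α} + z_β)/C)² + 3.
(1.645 + 1.036) / 0.6184 = 2.681 / 0.6184 = 4.335.
n = 4.335² + 3 = 18.80 + 3 = 21.8.
Round up.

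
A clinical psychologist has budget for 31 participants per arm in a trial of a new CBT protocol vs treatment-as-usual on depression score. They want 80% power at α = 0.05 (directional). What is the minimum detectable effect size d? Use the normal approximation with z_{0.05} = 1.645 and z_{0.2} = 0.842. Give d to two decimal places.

For two independent groups of n = 31 each: d_min = (z_{α} + z_β)·√(2/n).
z-sum = 1.645 + 0.842 = 2.487.
d_min = 2.487 × √(2/31) = 2.487 × 0.2540 = 0.632.

d_min ≈ 0.63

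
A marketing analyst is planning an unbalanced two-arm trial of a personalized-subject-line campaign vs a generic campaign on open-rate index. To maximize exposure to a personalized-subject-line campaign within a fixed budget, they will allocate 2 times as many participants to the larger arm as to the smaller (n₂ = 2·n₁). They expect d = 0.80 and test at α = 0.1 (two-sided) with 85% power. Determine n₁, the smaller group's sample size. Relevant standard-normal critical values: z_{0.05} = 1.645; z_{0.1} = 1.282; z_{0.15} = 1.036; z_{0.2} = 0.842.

With allocation ratio k = n₂/n₁ = 2, Var(x̄₁−x̄₂) = σ²(1/n₁ + 1/(k·n₁)) = σ²·(k+1)/(k·n₁).
So n₁ = (1 + 1/k)·((z_{α/2} + z_β)/d)² = 1.500 × (2.681/0.80)².
n₁ = 1.500 × 11.23 = 16.8.
Round up: n₁ = 17, giving n₂ = 2 × 17 = 34.

n₁ = 17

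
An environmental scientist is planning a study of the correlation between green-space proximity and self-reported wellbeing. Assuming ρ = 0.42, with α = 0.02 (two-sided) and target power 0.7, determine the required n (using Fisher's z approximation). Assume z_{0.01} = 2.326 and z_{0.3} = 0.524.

Fisher's z: C = ½·ln((1+r)/(1−r)) = ½·ln(2.4483) = 0.4477.
n = ((z_{α/2} + z_β)/C)² + 3.
(2.326 + 0.524) / 0.4477 = 2.850 / 0.4477 = 6.366.
n = 6.366² + 3 = 40.52 + 3 = 43.5.
Round up.

n = 44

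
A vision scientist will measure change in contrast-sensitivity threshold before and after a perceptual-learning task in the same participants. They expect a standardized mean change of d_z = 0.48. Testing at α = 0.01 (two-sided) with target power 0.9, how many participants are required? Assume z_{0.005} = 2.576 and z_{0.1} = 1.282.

n = 65 pairs

For a paired (one-sample on differences) test: n = ((z_{α/2} + z_β) / d)².
z_{α/2} + z_β = 2.576 + 1.282 = 3.858.
n = (3.858 / 0.48)² = 8.037² = 64.60.
Round up.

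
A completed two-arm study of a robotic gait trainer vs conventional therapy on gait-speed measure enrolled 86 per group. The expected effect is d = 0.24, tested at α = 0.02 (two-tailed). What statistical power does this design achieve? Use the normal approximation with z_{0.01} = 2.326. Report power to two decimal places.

For two equal groups, power = Φ(d·√(n/2) − z_{α/2}).
d·√(n/2) = 0.24 × √(86/2) = 0.24 × 6.557 = 1.574.
z_β = 1.574 − 2.326 = -0.752.
Power = Φ(-0.752) = 0.226.

power ≈ 0.23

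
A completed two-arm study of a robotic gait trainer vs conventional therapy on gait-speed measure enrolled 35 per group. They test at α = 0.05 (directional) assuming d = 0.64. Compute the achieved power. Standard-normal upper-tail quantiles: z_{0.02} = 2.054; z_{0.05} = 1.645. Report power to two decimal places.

For two equal groups, power = Φ(d·√(n/2) − z_{α}).
d·√(n/2) = 0.64 × √(35/2) = 0.64 × 4.183 = 2.677.
z_β = 2.677 − 1.645 = 1.032.
Power = Φ(1.032) = 0.849.

power ≈ 0.85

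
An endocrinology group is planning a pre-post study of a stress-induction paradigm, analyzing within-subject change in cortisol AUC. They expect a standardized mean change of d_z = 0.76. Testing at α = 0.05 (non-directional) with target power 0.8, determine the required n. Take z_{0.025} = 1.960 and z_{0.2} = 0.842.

n = 14 pairs

For a paired (one-sample on differences) test: n = ((z_{α/2} + z_β) / d)².
z_{α/2} + z_β = 1.960 + 0.842 = 2.802.
n = (2.802 / 0.76)² = 3.687² = 13.59.
Round up.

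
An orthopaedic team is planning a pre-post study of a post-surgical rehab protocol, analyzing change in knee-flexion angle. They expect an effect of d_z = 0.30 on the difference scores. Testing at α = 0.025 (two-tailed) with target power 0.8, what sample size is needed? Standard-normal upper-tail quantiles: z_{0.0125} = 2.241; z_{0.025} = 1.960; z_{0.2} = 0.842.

For a paired (one-sample on differences) test: n = ((z_{α/2} + z_β) / d)².
z_{α/2} + z_β = 2.241 + 0.842 = 3.083.
n = (3.083 / 0.30)² = 10.277² = 105.61.
Round up.

n = 106 pairs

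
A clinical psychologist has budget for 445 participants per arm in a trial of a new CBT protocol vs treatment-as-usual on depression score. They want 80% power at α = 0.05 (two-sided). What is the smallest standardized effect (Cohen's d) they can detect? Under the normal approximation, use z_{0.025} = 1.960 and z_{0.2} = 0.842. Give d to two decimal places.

d_min ≈ 0.19

For two independent groups of n = 445 each: d_min = (z_{α/2} + z_β)·√(2/n).
z-sum = 1.960 + 0.842 = 2.802.
d_min = 2.802 × √(2/445) = 2.802 × 0.0670 = 0.188.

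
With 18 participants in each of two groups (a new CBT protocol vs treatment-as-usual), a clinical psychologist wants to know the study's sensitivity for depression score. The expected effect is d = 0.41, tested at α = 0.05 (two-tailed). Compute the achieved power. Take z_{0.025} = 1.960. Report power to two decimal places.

power ≈ 0.23

For two equal groups, power = Φ(d·√(n/2) − z_{α/2}).
d·√(n/2) = 0.41 × √(18/2) = 0.41 × 3.000 = 1.230.
z_β = 1.230 − 1.960 = -0.730.
Power = Φ(-0.730) = 0.233.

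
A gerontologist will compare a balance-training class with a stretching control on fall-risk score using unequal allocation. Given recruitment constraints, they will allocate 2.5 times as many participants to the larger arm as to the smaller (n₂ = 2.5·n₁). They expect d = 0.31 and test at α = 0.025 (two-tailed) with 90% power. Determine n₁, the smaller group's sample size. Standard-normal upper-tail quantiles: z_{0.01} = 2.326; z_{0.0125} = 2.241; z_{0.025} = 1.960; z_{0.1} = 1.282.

With allocation ratio k = n₂/n₁ = 2.5, Var(x̄₁−x̄₂) = σ²(1/n₁ + 1/(k·n₁)) = σ²·(k+1)/(k·n₁).
So n₁ = (1 + 1/k)·((z_{α/2} + z_β)/d)² = 1.400 × (3.523/0.31)².
n₁ = 1.400 × 129.15 = 180.8.
Round up: n₁ = 181, giving n₂ = ⌈2.5 × 181⌉ = ⌈452.5⌉ = 453.

n₁ = 181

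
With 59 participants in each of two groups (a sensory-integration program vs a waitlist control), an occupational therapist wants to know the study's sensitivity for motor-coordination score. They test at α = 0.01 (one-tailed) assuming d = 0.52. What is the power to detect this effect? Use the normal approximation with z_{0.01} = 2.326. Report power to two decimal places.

For two equal groups, power = Φ(d·√(n/2) − z_{α}).
d·√(n/2) = 0.52 × √(59/2) = 0.52 × 5.431 = 2.824.
z_β = 2.824 − 2.326 = 0.498.
Power = Φ(0.498) = 0.691.

power ≈ 0.69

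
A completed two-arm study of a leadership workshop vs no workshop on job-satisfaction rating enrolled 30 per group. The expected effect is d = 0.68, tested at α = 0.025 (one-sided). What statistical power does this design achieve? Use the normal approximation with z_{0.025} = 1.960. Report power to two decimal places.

power ≈ 0.75

For two equal groups, power = Φ(d·√(n/2) − z_{α}).
d·√(n/2) = 0.68 × √(30/2) = 0.68 × 3.873 = 2.634.
z_β = 2.634 − 1.960 = 0.674.
Power = Φ(0.674) = 0.750.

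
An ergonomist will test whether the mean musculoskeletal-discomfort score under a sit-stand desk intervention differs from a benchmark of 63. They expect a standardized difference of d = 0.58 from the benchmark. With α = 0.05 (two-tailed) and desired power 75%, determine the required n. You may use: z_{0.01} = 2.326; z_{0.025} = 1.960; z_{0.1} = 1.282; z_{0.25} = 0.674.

n = 21

For a one-sample test: n = ((z_{α/2} + z_β) / d)².
z_{α/2} + z_β = 1.960 + 0.674 = 2.634.
n = (2.634 / 0.58)² = 4.541² = 20.62.
Round up.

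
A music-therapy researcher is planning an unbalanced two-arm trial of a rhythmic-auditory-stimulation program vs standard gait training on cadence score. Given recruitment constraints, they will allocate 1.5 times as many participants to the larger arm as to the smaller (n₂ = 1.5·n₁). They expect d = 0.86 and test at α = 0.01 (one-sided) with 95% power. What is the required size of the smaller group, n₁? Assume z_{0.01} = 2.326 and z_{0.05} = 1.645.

With allocation ratio k = n₂/n₁ = 1.5, Var(x̄₁−x̄₂) = σ²(1/n₁ + 1/(k·n₁)) = σ²·(k+1)/(k·n₁).
So n₁ = (1 + 1/k)·((z_{α} + z_β)/d)² = 1.667 × (3.971/0.86)².
n₁ = 1.667 × 21.32 = 35.5.
Round up: n₁ = 36, giving n₂ = 1.5 × 36 = 54.

n₁ = 36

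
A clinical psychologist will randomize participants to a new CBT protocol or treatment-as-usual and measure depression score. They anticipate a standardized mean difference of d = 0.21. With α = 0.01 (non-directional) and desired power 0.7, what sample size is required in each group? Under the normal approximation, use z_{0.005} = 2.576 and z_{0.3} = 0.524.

n = 436 per group

For two independent groups with equal n: n = 2·((z_{α/2} + z_β) / d)².
z_{α/2} + z_β = 2.576 + 0.524 = 3.100.
n = 2 × (3.100 / 0.21)² = 2 × 14.762² = 2 × 217.91 = 435.8.
Round up to the next whole participant.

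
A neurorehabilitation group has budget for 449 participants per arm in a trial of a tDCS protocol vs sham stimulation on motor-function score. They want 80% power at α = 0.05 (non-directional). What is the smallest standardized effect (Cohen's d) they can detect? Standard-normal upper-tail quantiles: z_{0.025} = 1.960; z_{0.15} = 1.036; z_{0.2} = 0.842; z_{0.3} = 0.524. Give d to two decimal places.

d_min ≈ 0.19

For two independent groups of n = 449 each: d_min = (z_{α/2} + z_β)·√(2/n).
z-sum = 1.960 + 0.842 = 2.802.
d_min = 2.802 × √(2/449) = 2.802 × 0.0667 = 0.187.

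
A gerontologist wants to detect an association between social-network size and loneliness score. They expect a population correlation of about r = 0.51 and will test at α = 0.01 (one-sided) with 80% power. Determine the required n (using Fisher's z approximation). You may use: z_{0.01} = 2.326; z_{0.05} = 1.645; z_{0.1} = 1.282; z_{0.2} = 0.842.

n = 35

Fisher's z: C = ½·ln((1+r)/(1−r)) = ½·ln(3.0816) = 0.5627.
n = ((z_{α} + z_β)/C)² + 3.
(2.326 + 0.842) / 0.5627 = 3.168 / 0.5627 = 5.630.
n = 5.630² + 3 = 31.70 + 3 = 34.7.
Round up.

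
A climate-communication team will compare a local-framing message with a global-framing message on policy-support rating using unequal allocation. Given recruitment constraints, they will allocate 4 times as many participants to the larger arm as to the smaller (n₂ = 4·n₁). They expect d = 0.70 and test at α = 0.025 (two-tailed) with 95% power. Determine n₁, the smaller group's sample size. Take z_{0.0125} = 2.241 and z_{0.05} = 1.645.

With allocation ratio k = n₂/n₁ = 4, Var(x̄₁−x̄₂) = σ²(1/n₁ + 1/(k·n₁)) = σ²·(k+1)/(k·n₁).
So n₁ = (1 + 1/k)·((z_{α/2} + z_β)/d)² = 1.250 × (3.886/0.70)².
n₁ = 1.250 × 30.82 = 38.5.
Round up: n₁ = 39, giving n₂ = 4 × 39 = 156.

n₁ = 39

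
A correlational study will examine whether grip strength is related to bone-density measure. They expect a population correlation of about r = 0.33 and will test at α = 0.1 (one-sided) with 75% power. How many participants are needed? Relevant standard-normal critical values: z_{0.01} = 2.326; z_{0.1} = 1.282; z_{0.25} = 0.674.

n = 36

Fisher's z: C = ½·ln((1+r)/(1−r)) = ½·ln(1.9851) = 0.3428.
n = ((z_{α} + z_β)/C)² + 3.
(1.282 + 0.674) / 0.3428 = 1.956 / 0.3428 = 5.706.
n = 5.706² + 3 = 32.56 + 3 = 35.6.
Round up.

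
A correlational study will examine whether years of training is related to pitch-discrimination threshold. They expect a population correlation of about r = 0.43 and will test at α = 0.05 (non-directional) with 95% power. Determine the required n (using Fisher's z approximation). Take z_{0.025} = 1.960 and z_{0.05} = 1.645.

n = 65

Fisher's z: C = ½·ln((1+r)/(1−r)) = ½·ln(2.5088) = 0.4599.
n = ((z_{α/2} + z_β)/C)² + 3.
(1.960 + 1.645) / 0.4599 = 3.605 / 0.4599 = 7.839.
n = 7.839² + 3 = 61.44 + 3 = 64.4.
Round up.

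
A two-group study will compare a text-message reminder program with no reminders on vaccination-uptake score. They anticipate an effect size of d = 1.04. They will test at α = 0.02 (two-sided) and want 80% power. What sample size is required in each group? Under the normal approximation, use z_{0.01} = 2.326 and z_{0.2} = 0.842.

n = 19 per group

For two independent groups with equal n: n = 2·((z_{α/2} + z_β) / d)².
z_{α/2} + z_β = 2.326 + 0.842 = 3.168.
n = 2 × (3.168 / 1.04)² = 2 × 3.046² = 2 × 9.28 = 18.6.
Round up to the next whole participant.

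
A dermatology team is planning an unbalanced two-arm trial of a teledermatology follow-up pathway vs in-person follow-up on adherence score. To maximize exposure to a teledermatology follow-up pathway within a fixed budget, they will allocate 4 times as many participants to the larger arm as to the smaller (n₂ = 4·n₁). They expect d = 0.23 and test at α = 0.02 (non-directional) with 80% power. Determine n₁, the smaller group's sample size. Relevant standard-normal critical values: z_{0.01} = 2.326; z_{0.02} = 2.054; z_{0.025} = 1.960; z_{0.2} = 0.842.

n₁ = 238

With allocation ratio k = n₂/n₁ = 4, Var(x̄₁−x̄₂) = σ²(1/n₁ + 1/(k·n₁)) = σ²·(k+1)/(k·n₁).
So n₁ = (1 + 1/k)·((z_{α/2} + z_β)/d)² = 1.250 × (3.168/0.23)².
n₁ = 1.250 × 189.72 = 237.2.
Round up: n₁ = 238, giving n₂ = 4 × 238 = 952.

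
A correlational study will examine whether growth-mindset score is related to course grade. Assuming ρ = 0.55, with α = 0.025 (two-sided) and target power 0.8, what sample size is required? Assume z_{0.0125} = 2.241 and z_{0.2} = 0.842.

Fisher's z: C = ½·ln((1+r)/(1−r)) = ½·ln(3.4444) = 0.6184.
n = ((z_{α/2} + z_β)/C)² + 3.
(2.241 + 0.842) / 0.6184 = 3.083 / 0.6184 = 4.985.
n = 4.985² + 3 = 24.85 + 3 = 27.9.
Round up.

n = 28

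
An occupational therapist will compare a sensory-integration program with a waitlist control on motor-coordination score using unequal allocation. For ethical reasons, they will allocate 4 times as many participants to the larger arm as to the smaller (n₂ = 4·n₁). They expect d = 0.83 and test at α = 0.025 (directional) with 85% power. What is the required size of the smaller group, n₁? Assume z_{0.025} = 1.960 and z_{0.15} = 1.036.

With allocation ratio k = n₂/n₁ = 4, Var(x̄₁−x̄₂) = σ²(1/n₁ + 1/(k·n₁)) = σ²·(k+1)/(k·n₁).
So n₁ = (1 + 1/k)·((z_{α} + z_β)/d)² = 1.250 × (2.996/0.83)².
n₁ = 1.250 × 13.03 = 16.3.
Round up: n₁ = 17, giving n₂ = 4 × 17 = 68.

n₁ = 17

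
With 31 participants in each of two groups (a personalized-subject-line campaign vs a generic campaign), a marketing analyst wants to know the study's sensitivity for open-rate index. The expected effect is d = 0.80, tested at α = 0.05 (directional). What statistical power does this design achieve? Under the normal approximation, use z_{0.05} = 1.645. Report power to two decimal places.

For two equal groups, power = Φ(d·√(n/2) − z_{α}).
d·√(n/2) = 0.80 × √(31/2) = 0.80 × 3.937 = 3.150.
z_β = 3.150 − 1.645 = 1.505.
Power = Φ(1.505) = 0.934.

power ≈ 0.93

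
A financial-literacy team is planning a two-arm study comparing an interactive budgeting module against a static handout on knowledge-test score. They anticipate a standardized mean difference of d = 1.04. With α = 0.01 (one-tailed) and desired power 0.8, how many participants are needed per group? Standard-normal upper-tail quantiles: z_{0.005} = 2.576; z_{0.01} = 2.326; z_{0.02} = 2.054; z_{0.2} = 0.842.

n = 19 per group

For two independent groups with equal n: n = 2·((z_{α} + z_β) / d)².
z_{α} + z_β = 2.326 + 0.842 = 3.168.
n = 2 × (3.168 / 1.04)² = 2 × 3.046² = 2 × 9.28 = 18.6.
Round up to the next whole participant.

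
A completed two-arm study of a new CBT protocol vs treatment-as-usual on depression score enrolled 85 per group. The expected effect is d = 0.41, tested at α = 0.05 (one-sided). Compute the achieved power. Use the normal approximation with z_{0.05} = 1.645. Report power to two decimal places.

power ≈ 0.85

For two equal groups, power = Φ(d·√(n/2) − z_{α}).
d·√(n/2) = 0.41 × √(85/2) = 0.41 × 6.519 = 2.673.
z_β = 2.673 − 1.645 = 1.028.
Power = Φ(1.028) = 0.848.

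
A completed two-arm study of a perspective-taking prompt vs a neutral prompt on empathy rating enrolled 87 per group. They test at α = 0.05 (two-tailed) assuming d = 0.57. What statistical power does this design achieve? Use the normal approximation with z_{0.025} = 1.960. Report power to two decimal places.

For two equal groups, power = Φ(d·√(n/2) − z_{α/2}).
d·√(n/2) = 0.57 × √(87/2) = 0.57 × 6.595 = 3.759.
z_β = 3.759 − 1.960 = 1.799.
Power = Φ(1.799) = 0.964.

power ≈ 0.96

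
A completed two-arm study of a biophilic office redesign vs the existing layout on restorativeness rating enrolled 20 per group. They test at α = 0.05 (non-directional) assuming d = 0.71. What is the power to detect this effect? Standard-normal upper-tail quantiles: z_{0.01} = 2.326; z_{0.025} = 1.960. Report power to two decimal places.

power ≈ 0.61

For two equal groups, power = Φ(d·√(n/2) − z_{α/2}).
d·√(n/2) = 0.71 × √(20/2) = 0.71 × 3.162 = 2.245.
z_β = 2.245 − 1.960 = 0.285.
Power = Φ(0.285) = 0.612.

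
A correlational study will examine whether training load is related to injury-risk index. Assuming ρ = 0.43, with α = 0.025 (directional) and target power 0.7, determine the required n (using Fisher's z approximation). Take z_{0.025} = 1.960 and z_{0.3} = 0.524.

n = 33

Fisher's z: C = ½·ln((1+r)/(1−r)) = ½·ln(2.5088) = 0.4599.
n = ((z_{α} + z_β)/C)² + 3.
(1.960 + 0.524) / 0.4599 = 2.484 / 0.4599 = 5.401.
n = 5.401² + 3 = 29.17 + 3 = 32.2.
Round up.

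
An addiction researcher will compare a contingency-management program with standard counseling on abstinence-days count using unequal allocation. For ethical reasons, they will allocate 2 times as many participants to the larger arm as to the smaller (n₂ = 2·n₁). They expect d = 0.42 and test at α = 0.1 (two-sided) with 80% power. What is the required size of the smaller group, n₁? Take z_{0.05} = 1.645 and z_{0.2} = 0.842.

n₁ = 53

With allocation ratio k = n₂/n₁ = 2, Var(x̄₁−x̄₂) = σ²(1/n₁ + 1/(k·n₁)) = σ²·(k+1)/(k·n₁).
So n₁ = (1 + 1/k)·((z_{α/2} + z_β)/d)² = 1.500 × (2.487/0.42)².
n₁ = 1.500 × 35.06 = 52.6.
Round up: n₁ = 53, giving n₂ = 2 × 53 = 106.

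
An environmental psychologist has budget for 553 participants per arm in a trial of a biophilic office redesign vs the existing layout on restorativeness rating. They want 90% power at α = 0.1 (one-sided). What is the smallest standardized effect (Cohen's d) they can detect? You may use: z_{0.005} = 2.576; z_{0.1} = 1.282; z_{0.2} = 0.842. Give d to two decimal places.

For two independent groups of n = 553 each: d_min = (z_{α} + z_β)·√(2/n).
z-sum = 1.282 + 1.282 = 2.564.
d_min = 2.564 × √(2/553) = 2.564 × 0.0601 = 0.154.

d_min ≈ 0.15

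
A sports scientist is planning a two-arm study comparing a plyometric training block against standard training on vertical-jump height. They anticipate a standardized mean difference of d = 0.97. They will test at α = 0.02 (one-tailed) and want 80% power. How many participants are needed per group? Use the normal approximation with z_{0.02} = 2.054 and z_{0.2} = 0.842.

For two independent groups with equal n: n = 2·((z_{α} + z_β) / d)².
z_{α} + z_β = 2.054 + 0.842 = 2.896.
n = 2 × (2.896 / 0.97)² = 2 × 2.986² = 2 × 8.91 = 17.8.
Round up to the next whole participant.

n = 18 per group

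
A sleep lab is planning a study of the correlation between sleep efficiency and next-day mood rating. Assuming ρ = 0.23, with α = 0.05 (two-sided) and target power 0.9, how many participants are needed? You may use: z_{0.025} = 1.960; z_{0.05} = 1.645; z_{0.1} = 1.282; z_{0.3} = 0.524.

Fisher's z: C = ½·ln((1+r)/(1−r)) = ½·ln(1.5974) = 0.2342.
n = ((z_{α/2} + z_β)/C)² + 3.
(1.960 + 1.282) / 0.2342 = 3.242 / 0.2342 = 13.843.
n = 13.843² + 3 = 191.63 + 3 = 194.6.
Round up.

n = 195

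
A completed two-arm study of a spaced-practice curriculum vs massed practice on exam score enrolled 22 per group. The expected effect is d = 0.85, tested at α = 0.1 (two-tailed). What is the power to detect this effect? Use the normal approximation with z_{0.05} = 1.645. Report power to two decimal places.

For two equal groups, power = Φ(d·√(n/2) − z_{α/2}).
d·√(n/2) = 0.85 × √(22/2) = 0.85 × 3.317 = 2.819.
z_β = 2.819 − 1.645 = 1.174.
Power = Φ(1.174) = 0.880.

power ≈ 0.88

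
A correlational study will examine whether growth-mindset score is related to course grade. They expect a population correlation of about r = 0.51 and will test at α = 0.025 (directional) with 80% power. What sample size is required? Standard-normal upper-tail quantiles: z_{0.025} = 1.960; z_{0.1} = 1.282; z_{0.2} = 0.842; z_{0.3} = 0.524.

n = 28

Fisher's z: C = ½·ln((1+r)/(1−r)) = ½·ln(3.0816) = 0.5627.
n = ((z_{α} + z_β)/C)² + 3.
(1.960 + 0.842) / 0.5627 = 2.802 / 0.5627 = 4.980.
n = 4.980² + 3 = 24.80 + 3 = 27.8.
Round up.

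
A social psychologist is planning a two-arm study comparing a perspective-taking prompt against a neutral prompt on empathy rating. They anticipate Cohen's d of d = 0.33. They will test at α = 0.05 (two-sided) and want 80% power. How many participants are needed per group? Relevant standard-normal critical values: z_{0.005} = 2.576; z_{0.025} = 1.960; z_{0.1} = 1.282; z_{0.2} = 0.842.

n = 145 per group

For two independent groups with equal n: n = 2·((z_{α/2} + z_β) / d)².
z_{α/2} + z_β = 1.960 + 0.842 = 2.802.
n = 2 × (2.802 / 0.33)² = 2 × 8.491² = 2 × 72.10 = 144.2.
Round up to the next whole participant.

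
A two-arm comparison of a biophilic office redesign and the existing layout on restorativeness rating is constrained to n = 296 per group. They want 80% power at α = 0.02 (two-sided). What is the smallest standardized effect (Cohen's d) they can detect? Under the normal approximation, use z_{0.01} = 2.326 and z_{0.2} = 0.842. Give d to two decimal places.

For two independent groups of n = 296 each: d_min = (z_{α/2} + z_β)·√(2/n).
z-sum = 2.326 + 0.842 = 3.168.
d_min = 3.168 × √(2/296) = 3.168 × 0.0822 = 0.260.

d_min ≈ 0.26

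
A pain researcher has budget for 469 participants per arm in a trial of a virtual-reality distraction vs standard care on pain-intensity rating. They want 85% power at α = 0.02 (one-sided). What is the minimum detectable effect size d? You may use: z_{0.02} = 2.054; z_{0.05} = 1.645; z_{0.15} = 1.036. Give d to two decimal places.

For two independent groups of n = 469 each: d_min = (z_{α} + z_β)·√(2/n).
z-sum = 2.054 + 1.036 = 3.090.
d_min = 3.090 × √(2/469) = 3.090 × 0.0653 = 0.202.

d_min ≈ 0.20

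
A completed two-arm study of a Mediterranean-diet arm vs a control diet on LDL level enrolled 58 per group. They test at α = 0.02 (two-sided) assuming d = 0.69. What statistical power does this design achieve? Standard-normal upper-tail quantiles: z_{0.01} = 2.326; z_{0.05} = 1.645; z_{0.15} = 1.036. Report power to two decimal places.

For two equal groups, power = Φ(d·√(n/2) − z_{α/2}).
d·√(n/2) = 0.69 × √(58/2) = 0.69 × 5.385 = 3.716.
z_β = 3.716 − 2.326 = 1.390.
Power = Φ(1.390) = 0.918.

power ≈ 0.92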